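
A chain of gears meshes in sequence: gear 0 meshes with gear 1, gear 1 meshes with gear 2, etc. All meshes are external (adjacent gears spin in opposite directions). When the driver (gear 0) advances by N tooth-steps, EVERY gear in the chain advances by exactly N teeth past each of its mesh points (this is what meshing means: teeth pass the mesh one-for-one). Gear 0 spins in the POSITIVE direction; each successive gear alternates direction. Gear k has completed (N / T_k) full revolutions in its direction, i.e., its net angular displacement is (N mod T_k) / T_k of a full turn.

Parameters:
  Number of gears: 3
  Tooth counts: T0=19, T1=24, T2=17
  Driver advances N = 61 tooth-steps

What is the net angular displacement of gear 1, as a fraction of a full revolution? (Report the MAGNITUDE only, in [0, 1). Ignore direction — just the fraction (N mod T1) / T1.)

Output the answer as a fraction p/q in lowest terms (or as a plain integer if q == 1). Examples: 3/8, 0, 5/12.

Chain of 3 gears, tooth counts: [19, 24, 17]
  gear 0: T0=19, direction=positive, advance = 61 mod 19 = 4 teeth = 4/19 turn
  gear 1: T1=24, direction=negative, advance = 61 mod 24 = 13 teeth = 13/24 turn
  gear 2: T2=17, direction=positive, advance = 61 mod 17 = 10 teeth = 10/17 turn
Gear 1: 61 mod 24 = 13
Fraction = 13 / 24 = 13/24 (gcd(13,24)=1) = 13/24

Answer: 13/24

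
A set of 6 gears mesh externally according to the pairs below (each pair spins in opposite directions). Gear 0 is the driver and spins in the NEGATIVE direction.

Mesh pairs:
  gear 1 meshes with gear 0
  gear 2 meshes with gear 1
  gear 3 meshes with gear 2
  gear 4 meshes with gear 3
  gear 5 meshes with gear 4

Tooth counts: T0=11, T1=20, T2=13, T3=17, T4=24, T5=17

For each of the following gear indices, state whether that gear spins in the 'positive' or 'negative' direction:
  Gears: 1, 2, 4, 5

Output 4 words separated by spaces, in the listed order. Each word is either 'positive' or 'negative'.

Gear 0 (driver): negative (depth 0)
  gear 1: meshes with gear 0 -> depth 1 -> positive (opposite of gear 0)
  gear 2: meshes with gear 1 -> depth 2 -> negative (opposite of gear 1)
  gear 3: meshes with gear 2 -> depth 3 -> positive (opposite of gear 2)
  gear 4: meshes with gear 3 -> depth 4 -> negative (opposite of gear 3)
  gear 5: meshes with gear 4 -> depth 5 -> positive (opposite of gear 4)
Queried indices 1, 2, 4, 5 -> positive, negative, negative, positive

Answer: positive negative negative positive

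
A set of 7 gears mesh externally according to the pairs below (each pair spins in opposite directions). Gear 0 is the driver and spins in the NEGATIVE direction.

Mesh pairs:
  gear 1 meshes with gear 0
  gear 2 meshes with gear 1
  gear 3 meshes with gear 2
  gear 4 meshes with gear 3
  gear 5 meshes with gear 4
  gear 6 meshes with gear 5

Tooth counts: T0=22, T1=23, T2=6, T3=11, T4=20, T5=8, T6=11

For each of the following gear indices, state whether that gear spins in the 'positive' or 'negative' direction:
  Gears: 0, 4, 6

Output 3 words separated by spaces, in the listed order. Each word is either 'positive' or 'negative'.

Answer: negative negative negative

Derivation:
Gear 0 (driver): negative (depth 0)
  gear 1: meshes with gear 0 -> depth 1 -> positive (opposite of gear 0)
  gear 2: meshes with gear 1 -> depth 2 -> negative (opposite of gear 1)
  gear 3: meshes with gear 2 -> depth 3 -> positive (opposite of gear 2)
  gear 4: meshes with gear 3 -> depth 4 -> negative (opposite of gear 3)
  gear 5: meshes with gear 4 -> depth 5 -> positive (opposite of gear 4)
  gear 6: meshes with gear 5 -> depth 6 -> negative (opposite of gear 5)
Queried indices 0, 4, 6 -> negative, negative, negative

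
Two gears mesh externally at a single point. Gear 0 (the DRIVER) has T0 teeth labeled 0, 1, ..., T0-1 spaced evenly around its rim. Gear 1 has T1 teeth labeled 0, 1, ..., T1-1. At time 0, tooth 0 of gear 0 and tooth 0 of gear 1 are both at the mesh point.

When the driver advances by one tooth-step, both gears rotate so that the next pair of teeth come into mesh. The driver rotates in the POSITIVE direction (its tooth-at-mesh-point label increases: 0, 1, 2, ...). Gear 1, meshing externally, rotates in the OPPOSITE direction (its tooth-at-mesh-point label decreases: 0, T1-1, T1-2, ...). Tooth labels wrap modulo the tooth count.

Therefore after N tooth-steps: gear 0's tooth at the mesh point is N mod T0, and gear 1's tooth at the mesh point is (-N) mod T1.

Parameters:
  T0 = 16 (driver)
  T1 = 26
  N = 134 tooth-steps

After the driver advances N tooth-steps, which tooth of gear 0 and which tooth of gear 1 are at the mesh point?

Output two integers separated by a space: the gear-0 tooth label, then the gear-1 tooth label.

Gear 0 (driver, T0=16): tooth at mesh = N mod T0
  134 = 8 * 16 + 6, so 134 mod 16 = 6
  gear 0 tooth = 6
Gear 1 (driven, T1=26): tooth at mesh = (-N) mod T1
  134 = 5 * 26 + 4, so 134 mod 26 = 4
  (-134) mod 26 = (-4) mod 26 = 26 - 4 = 22
Mesh after 134 steps: gear-0 tooth 6 meets gear-1 tooth 22

Answer: 6 22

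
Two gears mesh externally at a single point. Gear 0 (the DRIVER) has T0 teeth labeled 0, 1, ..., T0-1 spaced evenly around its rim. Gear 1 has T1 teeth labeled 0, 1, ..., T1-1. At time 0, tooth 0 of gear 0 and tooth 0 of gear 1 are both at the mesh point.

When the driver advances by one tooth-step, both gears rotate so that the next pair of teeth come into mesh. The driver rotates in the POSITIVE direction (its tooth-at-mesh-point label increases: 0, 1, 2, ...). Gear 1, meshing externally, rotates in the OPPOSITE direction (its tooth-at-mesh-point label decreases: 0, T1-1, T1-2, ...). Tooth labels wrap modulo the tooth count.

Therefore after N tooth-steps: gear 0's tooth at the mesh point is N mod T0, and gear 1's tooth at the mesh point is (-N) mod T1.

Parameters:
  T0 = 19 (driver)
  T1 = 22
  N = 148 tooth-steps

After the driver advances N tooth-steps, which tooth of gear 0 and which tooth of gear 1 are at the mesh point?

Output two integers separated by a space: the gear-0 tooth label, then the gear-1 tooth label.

Answer: 15 6

Derivation:
Gear 0 (driver, T0=19): tooth at mesh = N mod T0
  148 = 7 * 19 + 15, so 148 mod 19 = 15
  gear 0 tooth = 15
Gear 1 (driven, T1=22): tooth at mesh = (-N) mod T1
  148 = 6 * 22 + 16, so 148 mod 22 = 16
  (-148) mod 22 = (-16) mod 22 = 22 - 16 = 6
Mesh after 148 steps: gear-0 tooth 15 meets gear-1 tooth 6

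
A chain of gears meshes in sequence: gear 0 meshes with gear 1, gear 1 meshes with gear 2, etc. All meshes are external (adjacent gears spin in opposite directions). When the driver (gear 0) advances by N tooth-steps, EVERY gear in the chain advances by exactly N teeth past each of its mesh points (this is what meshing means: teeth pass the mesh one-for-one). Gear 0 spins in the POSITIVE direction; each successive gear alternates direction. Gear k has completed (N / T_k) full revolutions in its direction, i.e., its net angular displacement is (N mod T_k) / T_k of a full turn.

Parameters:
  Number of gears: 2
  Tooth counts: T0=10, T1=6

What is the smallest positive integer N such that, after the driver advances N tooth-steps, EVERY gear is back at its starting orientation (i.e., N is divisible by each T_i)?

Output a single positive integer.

Gear k returns to start when N is a multiple of T_k.
All gears at start simultaneously when N is a common multiple of [10, 6]; the smallest such N is lcm(10, 6).
Start: lcm = T0 = 10
Fold in T1=6: gcd(10, 6) = 2; lcm(10, 6) = 10 * 6 / 2 = 60 / 2 = 30
Full cycle length = 30

Answer: 30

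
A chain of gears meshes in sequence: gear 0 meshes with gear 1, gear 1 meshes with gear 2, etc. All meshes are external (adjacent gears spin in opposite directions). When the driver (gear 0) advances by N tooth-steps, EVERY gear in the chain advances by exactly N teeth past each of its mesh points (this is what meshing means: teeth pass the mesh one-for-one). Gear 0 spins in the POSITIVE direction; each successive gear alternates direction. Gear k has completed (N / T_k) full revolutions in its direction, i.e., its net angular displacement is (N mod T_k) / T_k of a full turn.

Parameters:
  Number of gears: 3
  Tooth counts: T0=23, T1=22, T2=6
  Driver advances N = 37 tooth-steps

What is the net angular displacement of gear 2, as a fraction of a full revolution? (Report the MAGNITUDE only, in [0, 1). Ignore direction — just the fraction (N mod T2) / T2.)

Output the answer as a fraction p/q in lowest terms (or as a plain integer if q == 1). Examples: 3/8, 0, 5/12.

Chain of 3 gears, tooth counts: [23, 22, 6]
  gear 0: T0=23, direction=positive, advance = 37 mod 23 = 14 teeth = 14/23 turn
  gear 1: T1=22, direction=negative, advance = 37 mod 22 = 15 teeth = 15/22 turn
  gear 2: T2=6, direction=positive, advance = 37 mod 6 = 1 teeth = 1/6 turn
Gear 2: 37 mod 6 = 1
Fraction = 1 / 6 = 1/6 (gcd(1,6)=1) = 1/6

Answer: 1/6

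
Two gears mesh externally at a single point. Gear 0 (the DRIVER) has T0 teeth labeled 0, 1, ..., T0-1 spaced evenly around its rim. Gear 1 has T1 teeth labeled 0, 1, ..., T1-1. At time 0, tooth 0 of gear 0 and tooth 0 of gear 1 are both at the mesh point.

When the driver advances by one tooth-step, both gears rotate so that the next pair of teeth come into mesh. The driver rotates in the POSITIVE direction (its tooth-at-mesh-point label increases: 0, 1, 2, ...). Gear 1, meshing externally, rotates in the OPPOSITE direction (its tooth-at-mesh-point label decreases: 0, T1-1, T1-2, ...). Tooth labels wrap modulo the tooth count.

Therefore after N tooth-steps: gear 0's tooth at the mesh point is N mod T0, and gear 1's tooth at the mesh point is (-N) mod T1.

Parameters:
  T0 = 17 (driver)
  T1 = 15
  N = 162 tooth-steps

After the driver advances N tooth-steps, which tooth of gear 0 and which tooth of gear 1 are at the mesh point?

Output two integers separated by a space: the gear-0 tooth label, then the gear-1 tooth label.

Answer: 9 3

Derivation:
Gear 0 (driver, T0=17): tooth at mesh = N mod T0
  162 = 9 * 17 + 9, so 162 mod 17 = 9
  gear 0 tooth = 9
Gear 1 (driven, T1=15): tooth at mesh = (-N) mod T1
  162 = 10 * 15 + 12, so 162 mod 15 = 12
  (-162) mod 15 = (-12) mod 15 = 15 - 12 = 3
Mesh after 162 steps: gear-0 tooth 9 meets gear-1 tooth 3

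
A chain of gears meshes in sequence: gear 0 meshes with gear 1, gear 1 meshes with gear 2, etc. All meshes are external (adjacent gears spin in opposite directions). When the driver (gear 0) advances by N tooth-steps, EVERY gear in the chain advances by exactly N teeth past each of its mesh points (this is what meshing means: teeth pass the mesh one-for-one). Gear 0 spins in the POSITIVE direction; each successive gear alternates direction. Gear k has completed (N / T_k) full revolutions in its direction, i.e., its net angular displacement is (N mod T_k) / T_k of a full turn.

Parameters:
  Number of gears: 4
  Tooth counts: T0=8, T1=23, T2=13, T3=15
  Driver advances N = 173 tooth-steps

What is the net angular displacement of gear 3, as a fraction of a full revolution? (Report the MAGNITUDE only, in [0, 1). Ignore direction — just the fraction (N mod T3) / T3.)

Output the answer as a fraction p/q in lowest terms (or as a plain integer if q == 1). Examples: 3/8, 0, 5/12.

Answer: 8/15

Derivation:
Chain of 4 gears, tooth counts: [8, 23, 13, 15]
  gear 0: T0=8, direction=positive, advance = 173 mod 8 = 5 teeth = 5/8 turn
  gear 1: T1=23, direction=negative, advance = 173 mod 23 = 12 teeth = 12/23 turn
  gear 2: T2=13, direction=positive, advance = 173 mod 13 = 4 teeth = 4/13 turn
  gear 3: T3=15, direction=negative, advance = 173 mod 15 = 8 teeth = 8/15 turn
Gear 3: 173 mod 15 = 8
Fraction = 8 / 15 = 8/15 (gcd(8,15)=1) = 8/15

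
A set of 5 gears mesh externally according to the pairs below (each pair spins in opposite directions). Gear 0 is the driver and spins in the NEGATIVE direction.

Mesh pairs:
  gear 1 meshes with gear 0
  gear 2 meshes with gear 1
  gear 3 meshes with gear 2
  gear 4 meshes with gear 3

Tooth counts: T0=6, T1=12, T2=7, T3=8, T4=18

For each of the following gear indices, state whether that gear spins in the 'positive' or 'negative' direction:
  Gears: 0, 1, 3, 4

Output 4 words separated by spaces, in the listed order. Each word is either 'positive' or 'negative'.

Gear 0 (driver): negative (depth 0)
  gear 1: meshes with gear 0 -> depth 1 -> positive (opposite of gear 0)
  gear 2: meshes with gear 1 -> depth 2 -> negative (opposite of gear 1)
  gear 3: meshes with gear 2 -> depth 3 -> positive (opposite of gear 2)
  gear 4: meshes with gear 3 -> depth 4 -> negative (opposite of gear 3)
Queried indices 0, 1, 3, 4 -> negative, positive, positive, negative

Answer: negative positive positive negative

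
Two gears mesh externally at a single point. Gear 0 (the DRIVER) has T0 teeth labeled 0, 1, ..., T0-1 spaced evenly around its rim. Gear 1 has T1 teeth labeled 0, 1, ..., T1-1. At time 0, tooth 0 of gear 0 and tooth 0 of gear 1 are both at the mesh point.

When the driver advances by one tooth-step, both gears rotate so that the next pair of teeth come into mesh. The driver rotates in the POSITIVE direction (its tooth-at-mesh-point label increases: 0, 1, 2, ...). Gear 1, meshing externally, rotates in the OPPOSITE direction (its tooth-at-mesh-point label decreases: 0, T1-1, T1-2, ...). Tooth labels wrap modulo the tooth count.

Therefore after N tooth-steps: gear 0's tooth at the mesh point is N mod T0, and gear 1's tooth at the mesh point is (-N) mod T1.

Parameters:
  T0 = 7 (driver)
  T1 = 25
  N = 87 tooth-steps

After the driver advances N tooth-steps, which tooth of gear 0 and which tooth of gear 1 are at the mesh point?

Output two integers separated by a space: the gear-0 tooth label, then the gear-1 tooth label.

Answer: 3 13

Derivation:
Gear 0 (driver, T0=7): tooth at mesh = N mod T0
  87 = 12 * 7 + 3, so 87 mod 7 = 3
  gear 0 tooth = 3
Gear 1 (driven, T1=25): tooth at mesh = (-N) mod T1
  87 = 3 * 25 + 12, so 87 mod 25 = 12
  (-87) mod 25 = (-12) mod 25 = 25 - 12 = 13
Mesh after 87 steps: gear-0 tooth 3 meets gear-1 tooth 13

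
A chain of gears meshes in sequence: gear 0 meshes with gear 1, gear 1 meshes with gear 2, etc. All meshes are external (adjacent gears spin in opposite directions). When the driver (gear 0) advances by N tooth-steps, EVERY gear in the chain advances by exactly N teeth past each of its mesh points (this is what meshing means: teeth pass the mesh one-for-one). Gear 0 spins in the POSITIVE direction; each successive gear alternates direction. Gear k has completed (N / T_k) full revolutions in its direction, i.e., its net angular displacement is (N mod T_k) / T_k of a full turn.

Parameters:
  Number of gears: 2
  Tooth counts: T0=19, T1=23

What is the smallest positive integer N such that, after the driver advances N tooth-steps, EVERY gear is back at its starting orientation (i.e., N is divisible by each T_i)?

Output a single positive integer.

Answer: 437

Derivation:
Gear k returns to start when N is a multiple of T_k.
All gears at start simultaneously when N is a common multiple of [19, 23]; the smallest such N is lcm(19, 23).
Start: lcm = T0 = 19
Fold in T1=23: gcd(19, 23) = 1; lcm(19, 23) = 19 * 23 / 1 = 437 / 1 = 437
Full cycle length = 437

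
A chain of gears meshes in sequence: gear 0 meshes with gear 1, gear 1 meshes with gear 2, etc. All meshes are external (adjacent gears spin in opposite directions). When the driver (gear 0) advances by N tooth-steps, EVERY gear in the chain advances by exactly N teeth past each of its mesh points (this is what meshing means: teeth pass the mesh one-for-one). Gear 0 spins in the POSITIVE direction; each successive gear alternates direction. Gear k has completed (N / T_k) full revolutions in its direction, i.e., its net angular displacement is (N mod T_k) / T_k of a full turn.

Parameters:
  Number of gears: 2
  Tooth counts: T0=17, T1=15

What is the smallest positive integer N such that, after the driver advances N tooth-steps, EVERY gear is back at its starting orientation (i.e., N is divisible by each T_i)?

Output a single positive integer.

Gear k returns to start when N is a multiple of T_k.
All gears at start simultaneously when N is a common multiple of [17, 15]; the smallest such N is lcm(17, 15).
Start: lcm = T0 = 17
Fold in T1=15: gcd(17, 15) = 1; lcm(17, 15) = 17 * 15 / 1 = 255 / 1 = 255
Full cycle length = 255

Answer: 255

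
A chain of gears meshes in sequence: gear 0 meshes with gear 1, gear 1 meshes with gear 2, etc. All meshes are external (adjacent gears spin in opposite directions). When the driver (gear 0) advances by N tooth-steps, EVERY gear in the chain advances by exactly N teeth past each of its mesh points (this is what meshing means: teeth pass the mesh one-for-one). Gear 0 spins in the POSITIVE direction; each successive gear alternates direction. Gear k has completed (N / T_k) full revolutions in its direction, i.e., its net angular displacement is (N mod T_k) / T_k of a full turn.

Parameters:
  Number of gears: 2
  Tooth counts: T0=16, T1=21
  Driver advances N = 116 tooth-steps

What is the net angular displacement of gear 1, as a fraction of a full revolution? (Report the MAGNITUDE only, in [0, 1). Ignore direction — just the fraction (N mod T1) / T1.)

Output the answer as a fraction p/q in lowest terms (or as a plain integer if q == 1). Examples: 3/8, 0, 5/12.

Chain of 2 gears, tooth counts: [16, 21]
  gear 0: T0=16, direction=positive, advance = 116 mod 16 = 4 teeth = 4/16 turn
  gear 1: T1=21, direction=negative, advance = 116 mod 21 = 11 teeth = 11/21 turn
Gear 1: 116 mod 21 = 11
Fraction = 11 / 21 = 11/21 (gcd(11,21)=1) = 11/21

Answer: 11/21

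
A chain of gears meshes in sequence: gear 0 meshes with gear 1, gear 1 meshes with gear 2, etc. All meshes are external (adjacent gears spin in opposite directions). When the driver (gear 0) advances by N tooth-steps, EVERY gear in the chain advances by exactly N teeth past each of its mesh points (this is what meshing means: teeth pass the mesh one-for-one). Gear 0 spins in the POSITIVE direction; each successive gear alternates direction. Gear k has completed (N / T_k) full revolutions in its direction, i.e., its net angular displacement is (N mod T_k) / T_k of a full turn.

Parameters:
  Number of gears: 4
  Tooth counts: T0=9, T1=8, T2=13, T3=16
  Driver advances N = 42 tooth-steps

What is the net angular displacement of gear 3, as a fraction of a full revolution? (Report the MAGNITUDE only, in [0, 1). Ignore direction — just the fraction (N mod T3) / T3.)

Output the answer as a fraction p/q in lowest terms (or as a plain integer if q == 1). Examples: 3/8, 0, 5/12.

Chain of 4 gears, tooth counts: [9, 8, 13, 16]
  gear 0: T0=9, direction=positive, advance = 42 mod 9 = 6 teeth = 6/9 turn
  gear 1: T1=8, direction=negative, advance = 42 mod 8 = 2 teeth = 2/8 turn
  gear 2: T2=13, direction=positive, advance = 42 mod 13 = 3 teeth = 3/13 turn
  gear 3: T3=16, direction=negative, advance = 42 mod 16 = 10 teeth = 10/16 turn
Gear 3: 42 mod 16 = 10
Fraction = 10 / 16 = 5/8 (gcd(10,16)=2) = 5/8

Answer: 5/8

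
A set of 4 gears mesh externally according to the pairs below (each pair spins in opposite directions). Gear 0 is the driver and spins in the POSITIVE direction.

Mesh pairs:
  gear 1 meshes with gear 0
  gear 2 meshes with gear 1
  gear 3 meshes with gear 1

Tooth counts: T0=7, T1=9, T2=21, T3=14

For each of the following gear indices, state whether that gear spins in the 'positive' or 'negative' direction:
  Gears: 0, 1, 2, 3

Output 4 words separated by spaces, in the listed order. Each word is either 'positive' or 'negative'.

Answer: positive negative positive positive

Derivation:
Gear 0 (driver): positive (depth 0)
  gear 1: meshes with gear 0 -> depth 1 -> negative (opposite of gear 0)
  gear 2: meshes with gear 1 -> depth 2 -> positive (opposite of gear 1)
  gear 3: meshes with gear 1 -> depth 2 -> positive (opposite of gear 1)
Queried indices 0, 1, 2, 3 -> positive, negative, positive, positive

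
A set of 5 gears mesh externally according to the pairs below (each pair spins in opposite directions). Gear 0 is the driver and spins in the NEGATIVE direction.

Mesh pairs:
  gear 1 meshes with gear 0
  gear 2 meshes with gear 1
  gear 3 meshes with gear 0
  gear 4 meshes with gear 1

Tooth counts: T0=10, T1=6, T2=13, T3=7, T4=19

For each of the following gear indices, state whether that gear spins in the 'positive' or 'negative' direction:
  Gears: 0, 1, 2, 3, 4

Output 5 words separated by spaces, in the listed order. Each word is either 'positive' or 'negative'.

Gear 0 (driver): negative (depth 0)
  gear 1: meshes with gear 0 -> depth 1 -> positive (opposite of gear 0)
  gear 2: meshes with gear 1 -> depth 2 -> negative (opposite of gear 1)
  gear 3: meshes with gear 0 -> depth 1 -> positive (opposite of gear 0)
  gear 4: meshes with gear 1 -> depth 2 -> negative (opposite of gear 1)
Queried indices 0, 1, 2, 3, 4 -> negative, positive, negative, positive, negative

Answer: negative positive negative positive negative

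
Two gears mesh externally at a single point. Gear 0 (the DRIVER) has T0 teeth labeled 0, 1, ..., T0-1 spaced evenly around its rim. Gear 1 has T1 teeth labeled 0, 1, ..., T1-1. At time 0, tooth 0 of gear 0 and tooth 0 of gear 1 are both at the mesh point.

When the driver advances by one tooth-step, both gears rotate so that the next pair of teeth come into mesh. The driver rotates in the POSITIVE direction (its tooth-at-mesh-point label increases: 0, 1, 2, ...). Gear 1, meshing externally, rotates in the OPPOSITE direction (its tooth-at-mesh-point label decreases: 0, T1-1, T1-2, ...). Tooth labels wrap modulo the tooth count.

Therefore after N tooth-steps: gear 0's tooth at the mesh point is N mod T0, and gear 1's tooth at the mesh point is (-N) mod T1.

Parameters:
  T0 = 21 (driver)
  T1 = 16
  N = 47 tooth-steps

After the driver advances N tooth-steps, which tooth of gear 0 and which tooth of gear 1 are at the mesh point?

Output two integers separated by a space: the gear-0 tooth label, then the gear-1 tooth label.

Answer: 5 1

Derivation:
Gear 0 (driver, T0=21): tooth at mesh = N mod T0
  47 = 2 * 21 + 5, so 47 mod 21 = 5
  gear 0 tooth = 5
Gear 1 (driven, T1=16): tooth at mesh = (-N) mod T1
  47 = 2 * 16 + 15, so 47 mod 16 = 15
  (-47) mod 16 = (-15) mod 16 = 16 - 15 = 1
Mesh after 47 steps: gear-0 tooth 5 meets gear-1 tooth 1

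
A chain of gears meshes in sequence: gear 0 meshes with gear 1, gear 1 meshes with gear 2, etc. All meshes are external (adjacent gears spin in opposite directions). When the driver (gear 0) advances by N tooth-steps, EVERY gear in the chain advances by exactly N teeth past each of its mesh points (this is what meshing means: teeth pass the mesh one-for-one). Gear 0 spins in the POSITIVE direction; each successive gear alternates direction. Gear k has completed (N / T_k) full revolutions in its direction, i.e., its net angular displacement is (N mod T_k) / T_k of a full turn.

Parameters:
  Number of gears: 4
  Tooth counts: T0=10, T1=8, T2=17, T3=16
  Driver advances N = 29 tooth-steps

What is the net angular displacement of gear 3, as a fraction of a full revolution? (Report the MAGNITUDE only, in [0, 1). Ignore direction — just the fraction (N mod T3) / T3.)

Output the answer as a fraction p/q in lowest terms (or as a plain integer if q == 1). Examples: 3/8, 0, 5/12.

Chain of 4 gears, tooth counts: [10, 8, 17, 16]
  gear 0: T0=10, direction=positive, advance = 29 mod 10 = 9 teeth = 9/10 turn
  gear 1: T1=8, direction=negative, advance = 29 mod 8 = 5 teeth = 5/8 turn
  gear 2: T2=17, direction=positive, advance = 29 mod 17 = 12 teeth = 12/17 turn
  gear 3: T3=16, direction=negative, advance = 29 mod 16 = 13 teeth = 13/16 turn
Gear 3: 29 mod 16 = 13
Fraction = 13 / 16 = 13/16 (gcd(13,16)=1) = 13/16

Answer: 13/16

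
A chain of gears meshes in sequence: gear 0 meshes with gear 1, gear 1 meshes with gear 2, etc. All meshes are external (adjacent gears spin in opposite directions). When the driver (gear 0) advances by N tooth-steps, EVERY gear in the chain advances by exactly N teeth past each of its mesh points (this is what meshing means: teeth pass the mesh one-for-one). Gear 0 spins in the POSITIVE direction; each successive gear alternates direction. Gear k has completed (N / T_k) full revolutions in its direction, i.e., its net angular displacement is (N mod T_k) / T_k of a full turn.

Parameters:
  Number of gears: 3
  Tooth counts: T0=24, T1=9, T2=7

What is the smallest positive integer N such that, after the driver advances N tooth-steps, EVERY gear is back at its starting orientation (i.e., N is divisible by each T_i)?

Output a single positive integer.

Gear k returns to start when N is a multiple of T_k.
All gears at start simultaneously when N is a common multiple of [24, 9, 7]; the smallest such N is lcm(24, 9, 7).
Start: lcm = T0 = 24
Fold in T1=9: gcd(24, 9) = 3; lcm(24, 9) = 24 * 9 / 3 = 216 / 3 = 72
Fold in T2=7: gcd(72, 7) = 1; lcm(72, 7) = 72 * 7 / 1 = 504 / 1 = 504
Full cycle length = 504

Answer: 504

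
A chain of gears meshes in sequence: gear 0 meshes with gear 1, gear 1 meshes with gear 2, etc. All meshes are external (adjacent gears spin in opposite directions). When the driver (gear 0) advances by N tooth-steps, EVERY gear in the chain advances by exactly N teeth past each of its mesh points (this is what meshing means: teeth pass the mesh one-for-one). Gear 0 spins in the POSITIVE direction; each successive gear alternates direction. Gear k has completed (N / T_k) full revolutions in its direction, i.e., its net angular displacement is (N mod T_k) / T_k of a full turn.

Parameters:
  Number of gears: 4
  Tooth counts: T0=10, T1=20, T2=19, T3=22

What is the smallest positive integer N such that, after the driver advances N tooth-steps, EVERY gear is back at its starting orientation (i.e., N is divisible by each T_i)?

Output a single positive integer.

Answer: 4180

Derivation:
Gear k returns to start when N is a multiple of T_k.
All gears at start simultaneously when N is a common multiple of [10, 20, 19, 22]; the smallest such N is lcm(10, 20, 19, 22).
Start: lcm = T0 = 10
Fold in T1=20: gcd(10, 20) = 10; lcm(10, 20) = 10 * 20 / 10 = 200 / 10 = 20
Fold in T2=19: gcd(20, 19) = 1; lcm(20, 19) = 20 * 19 / 1 = 380 / 1 = 380
Fold in T3=22: gcd(380, 22) = 2; lcm(380, 22) = 380 * 22 / 2 = 8360 / 2 = 4180
Full cycle length = 4180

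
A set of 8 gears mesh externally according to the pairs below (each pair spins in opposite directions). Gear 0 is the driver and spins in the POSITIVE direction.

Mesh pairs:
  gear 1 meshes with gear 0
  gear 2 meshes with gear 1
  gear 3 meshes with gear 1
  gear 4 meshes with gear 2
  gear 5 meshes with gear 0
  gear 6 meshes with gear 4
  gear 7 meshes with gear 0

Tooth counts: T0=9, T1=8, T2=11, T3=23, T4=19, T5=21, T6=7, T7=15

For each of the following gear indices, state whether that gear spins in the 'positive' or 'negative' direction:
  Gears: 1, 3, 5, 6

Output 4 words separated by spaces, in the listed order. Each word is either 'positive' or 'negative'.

Answer: negative positive negative positive

Derivation:
Gear 0 (driver): positive (depth 0)
  gear 1: meshes with gear 0 -> depth 1 -> negative (opposite of gear 0)
  gear 2: meshes with gear 1 -> depth 2 -> positive (opposite of gear 1)
  gear 3: meshes with gear 1 -> depth 2 -> positive (opposite of gear 1)
  gear 4: meshes with gear 2 -> depth 3 -> negative (opposite of gear 2)
  gear 5: meshes with gear 0 -> depth 1 -> negative (opposite of gear 0)
  gear 6: meshes with gear 4 -> depth 4 -> positive (opposite of gear 4)
  gear 7: meshes with gear 0 -> depth 1 -> negative (opposite of gear 0)
Queried indices 1, 3, 5, 6 -> negative, positive, negative, positive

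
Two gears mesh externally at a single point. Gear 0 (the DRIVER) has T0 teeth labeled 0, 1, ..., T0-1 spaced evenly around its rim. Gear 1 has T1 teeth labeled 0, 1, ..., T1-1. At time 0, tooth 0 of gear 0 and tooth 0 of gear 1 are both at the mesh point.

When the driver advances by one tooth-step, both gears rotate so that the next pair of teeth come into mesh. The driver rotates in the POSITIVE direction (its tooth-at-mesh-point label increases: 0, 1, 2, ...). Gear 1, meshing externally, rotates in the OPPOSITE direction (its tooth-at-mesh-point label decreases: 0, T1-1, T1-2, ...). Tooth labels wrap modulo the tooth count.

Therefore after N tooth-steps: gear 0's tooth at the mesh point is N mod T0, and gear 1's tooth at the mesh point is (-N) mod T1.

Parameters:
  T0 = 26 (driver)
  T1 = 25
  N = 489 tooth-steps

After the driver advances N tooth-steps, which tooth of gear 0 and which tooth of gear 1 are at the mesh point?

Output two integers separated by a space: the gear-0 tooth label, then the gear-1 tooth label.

Answer: 21 11

Derivation:
Gear 0 (driver, T0=26): tooth at mesh = N mod T0
  489 = 18 * 26 + 21, so 489 mod 26 = 21
  gear 0 tooth = 21
Gear 1 (driven, T1=25): tooth at mesh = (-N) mod T1
  489 = 19 * 25 + 14, so 489 mod 25 = 14
  (-489) mod 25 = (-14) mod 25 = 25 - 14 = 11
Mesh after 489 steps: gear-0 tooth 21 meets gear-1 tooth 11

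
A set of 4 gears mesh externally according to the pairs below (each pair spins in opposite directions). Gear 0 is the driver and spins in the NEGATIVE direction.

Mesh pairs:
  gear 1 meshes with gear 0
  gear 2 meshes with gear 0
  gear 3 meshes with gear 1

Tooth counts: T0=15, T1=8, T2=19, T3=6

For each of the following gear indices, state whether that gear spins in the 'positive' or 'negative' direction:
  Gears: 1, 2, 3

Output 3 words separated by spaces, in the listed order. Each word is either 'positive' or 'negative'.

Gear 0 (driver): negative (depth 0)
  gear 1: meshes with gear 0 -> depth 1 -> positive (opposite of gear 0)
  gear 2: meshes with gear 0 -> depth 1 -> positive (opposite of gear 0)
  gear 3: meshes with gear 1 -> depth 2 -> negative (opposite of gear 1)
Queried indices 1, 2, 3 -> positive, positive, negative

Answer: positive positive negative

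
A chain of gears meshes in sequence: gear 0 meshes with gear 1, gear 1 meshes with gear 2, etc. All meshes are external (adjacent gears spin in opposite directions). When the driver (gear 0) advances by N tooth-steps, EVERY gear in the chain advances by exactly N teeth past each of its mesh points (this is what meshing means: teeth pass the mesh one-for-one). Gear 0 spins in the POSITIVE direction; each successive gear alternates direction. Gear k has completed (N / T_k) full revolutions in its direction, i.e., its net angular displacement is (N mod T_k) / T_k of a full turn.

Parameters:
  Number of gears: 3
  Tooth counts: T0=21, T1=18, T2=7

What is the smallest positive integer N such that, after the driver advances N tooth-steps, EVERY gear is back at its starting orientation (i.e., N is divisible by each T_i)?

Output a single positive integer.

Answer: 126

Derivation:
Gear k returns to start when N is a multiple of T_k.
All gears at start simultaneously when N is a common multiple of [21, 18, 7]; the smallest such N is lcm(21, 18, 7).
Start: lcm = T0 = 21
Fold in T1=18: gcd(21, 18) = 3; lcm(21, 18) = 21 * 18 / 3 = 378 / 3 = 126
Fold in T2=7: gcd(126, 7) = 7; lcm(126, 7) = 126 * 7 / 7 = 882 / 7 = 126
Full cycle length = 126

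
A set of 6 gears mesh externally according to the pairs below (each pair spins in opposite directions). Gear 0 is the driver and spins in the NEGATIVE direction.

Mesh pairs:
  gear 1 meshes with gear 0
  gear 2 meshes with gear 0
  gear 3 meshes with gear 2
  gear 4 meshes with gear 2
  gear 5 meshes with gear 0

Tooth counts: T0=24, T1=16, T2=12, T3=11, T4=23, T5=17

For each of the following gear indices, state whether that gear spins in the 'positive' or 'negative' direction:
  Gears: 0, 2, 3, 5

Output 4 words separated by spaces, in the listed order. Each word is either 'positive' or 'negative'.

Gear 0 (driver): negative (depth 0)
  gear 1: meshes with gear 0 -> depth 1 -> positive (opposite of gear 0)
  gear 2: meshes with gear 0 -> depth 1 -> positive (opposite of gear 0)
  gear 3: meshes with gear 2 -> depth 2 -> negative (opposite of gear 2)
  gear 4: meshes with gear 2 -> depth 2 -> negative (opposite of gear 2)
  gear 5: meshes with gear 0 -> depth 1 -> positive (opposite of gear 0)
Queried indices 0, 2, 3, 5 -> negative, positive, negative, positive

Answer: negative positive negative positive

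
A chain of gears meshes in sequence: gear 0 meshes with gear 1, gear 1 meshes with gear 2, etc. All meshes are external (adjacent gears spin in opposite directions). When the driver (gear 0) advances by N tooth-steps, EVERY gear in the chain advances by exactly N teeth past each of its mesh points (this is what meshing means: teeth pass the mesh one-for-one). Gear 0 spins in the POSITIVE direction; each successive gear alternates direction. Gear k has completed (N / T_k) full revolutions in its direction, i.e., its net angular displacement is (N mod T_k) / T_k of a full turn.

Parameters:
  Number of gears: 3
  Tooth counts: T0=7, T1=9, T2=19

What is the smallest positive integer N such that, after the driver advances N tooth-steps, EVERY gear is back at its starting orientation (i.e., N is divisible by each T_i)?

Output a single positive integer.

Answer: 1197

Derivation:
Gear k returns to start when N is a multiple of T_k.
All gears at start simultaneously when N is a common multiple of [7, 9, 19]; the smallest such N is lcm(7, 9, 19).
Start: lcm = T0 = 7
Fold in T1=9: gcd(7, 9) = 1; lcm(7, 9) = 7 * 9 / 1 = 63 / 1 = 63
Fold in T2=19: gcd(63, 19) = 1; lcm(63, 19) = 63 * 19 / 1 = 1197 / 1 = 1197
Full cycle length = 1197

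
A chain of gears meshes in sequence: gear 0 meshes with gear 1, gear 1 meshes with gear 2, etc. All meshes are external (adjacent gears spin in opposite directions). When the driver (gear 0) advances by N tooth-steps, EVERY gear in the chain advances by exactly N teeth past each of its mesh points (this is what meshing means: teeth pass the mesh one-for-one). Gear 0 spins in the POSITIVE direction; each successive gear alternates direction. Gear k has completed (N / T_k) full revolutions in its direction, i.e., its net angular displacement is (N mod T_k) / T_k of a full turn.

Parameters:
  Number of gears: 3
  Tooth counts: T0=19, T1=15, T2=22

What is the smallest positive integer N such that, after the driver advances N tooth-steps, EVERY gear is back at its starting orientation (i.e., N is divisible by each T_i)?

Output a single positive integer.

Gear k returns to start when N is a multiple of T_k.
All gears at start simultaneously when N is a common multiple of [19, 15, 22]; the smallest such N is lcm(19, 15, 22).
Start: lcm = T0 = 19
Fold in T1=15: gcd(19, 15) = 1; lcm(19, 15) = 19 * 15 / 1 = 285 / 1 = 285
Fold in T2=22: gcd(285, 22) = 1; lcm(285, 22) = 285 * 22 / 1 = 6270 / 1 = 6270
Full cycle length = 6270

Answer: 6270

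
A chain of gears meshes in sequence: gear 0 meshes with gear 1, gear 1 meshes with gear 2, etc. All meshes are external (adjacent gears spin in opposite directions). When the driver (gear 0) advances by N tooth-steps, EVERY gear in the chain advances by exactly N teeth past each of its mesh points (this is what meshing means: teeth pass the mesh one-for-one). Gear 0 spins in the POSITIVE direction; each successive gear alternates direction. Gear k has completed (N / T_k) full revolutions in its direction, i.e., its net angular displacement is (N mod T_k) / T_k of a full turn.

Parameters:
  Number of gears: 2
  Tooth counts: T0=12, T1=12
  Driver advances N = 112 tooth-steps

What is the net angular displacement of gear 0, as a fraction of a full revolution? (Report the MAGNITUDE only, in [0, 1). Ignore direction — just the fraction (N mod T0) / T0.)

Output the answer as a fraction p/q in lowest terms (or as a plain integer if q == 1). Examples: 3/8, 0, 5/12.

Chain of 2 gears, tooth counts: [12, 12]
  gear 0: T0=12, direction=positive, advance = 112 mod 12 = 4 teeth = 4/12 turn
  gear 1: T1=12, direction=negative, advance = 112 mod 12 = 4 teeth = 4/12 turn
Gear 0: 112 mod 12 = 4
Fraction = 4 / 12 = 1/3 (gcd(4,12)=4) = 1/3

Answer: 1/3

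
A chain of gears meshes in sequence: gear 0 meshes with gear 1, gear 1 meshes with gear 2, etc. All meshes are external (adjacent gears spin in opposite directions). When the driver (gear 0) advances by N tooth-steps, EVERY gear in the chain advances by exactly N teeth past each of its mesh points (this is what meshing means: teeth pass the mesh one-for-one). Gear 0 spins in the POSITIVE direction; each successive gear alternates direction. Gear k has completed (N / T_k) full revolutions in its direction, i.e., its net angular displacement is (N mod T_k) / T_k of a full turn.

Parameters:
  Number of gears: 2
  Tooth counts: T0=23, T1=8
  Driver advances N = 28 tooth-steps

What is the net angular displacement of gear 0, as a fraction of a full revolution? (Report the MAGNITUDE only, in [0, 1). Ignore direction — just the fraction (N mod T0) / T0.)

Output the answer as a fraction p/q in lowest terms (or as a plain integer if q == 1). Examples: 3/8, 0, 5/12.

Chain of 2 gears, tooth counts: [23, 8]
  gear 0: T0=23, direction=positive, advance = 28 mod 23 = 5 teeth = 5/23 turn
  gear 1: T1=8, direction=negative, advance = 28 mod 8 = 4 teeth = 4/8 turn
Gear 0: 28 mod 23 = 5
Fraction = 5 / 23 = 5/23 (gcd(5,23)=1) = 5/23

Answer: 5/23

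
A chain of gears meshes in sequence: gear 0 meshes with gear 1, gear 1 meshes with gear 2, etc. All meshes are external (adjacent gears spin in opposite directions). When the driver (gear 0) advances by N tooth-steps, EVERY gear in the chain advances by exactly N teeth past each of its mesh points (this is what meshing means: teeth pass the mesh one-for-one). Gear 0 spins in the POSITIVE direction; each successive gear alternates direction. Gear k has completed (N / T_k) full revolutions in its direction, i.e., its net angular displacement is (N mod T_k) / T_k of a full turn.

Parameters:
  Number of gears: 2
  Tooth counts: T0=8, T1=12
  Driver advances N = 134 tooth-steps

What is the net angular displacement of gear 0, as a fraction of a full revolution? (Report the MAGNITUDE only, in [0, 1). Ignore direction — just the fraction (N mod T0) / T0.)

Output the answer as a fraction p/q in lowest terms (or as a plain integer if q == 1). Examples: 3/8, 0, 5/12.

Chain of 2 gears, tooth counts: [8, 12]
  gear 0: T0=8, direction=positive, advance = 134 mod 8 = 6 teeth = 6/8 turn
  gear 1: T1=12, direction=negative, advance = 134 mod 12 = 2 teeth = 2/12 turn
Gear 0: 134 mod 8 = 6
Fraction = 6 / 8 = 3/4 (gcd(6,8)=2) = 3/4

Answer: 3/4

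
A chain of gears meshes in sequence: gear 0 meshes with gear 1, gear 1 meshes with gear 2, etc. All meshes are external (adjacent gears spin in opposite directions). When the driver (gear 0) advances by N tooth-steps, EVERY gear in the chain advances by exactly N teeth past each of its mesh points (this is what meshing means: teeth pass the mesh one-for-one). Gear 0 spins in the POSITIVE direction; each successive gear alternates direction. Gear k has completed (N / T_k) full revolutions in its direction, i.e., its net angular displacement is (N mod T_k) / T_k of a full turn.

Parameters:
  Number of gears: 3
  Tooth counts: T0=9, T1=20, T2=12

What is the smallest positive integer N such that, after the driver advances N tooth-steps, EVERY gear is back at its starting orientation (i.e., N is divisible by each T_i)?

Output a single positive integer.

Answer: 180

Derivation:
Gear k returns to start when N is a multiple of T_k.
All gears at start simultaneously when N is a common multiple of [9, 20, 12]; the smallest such N is lcm(9, 20, 12).
Start: lcm = T0 = 9
Fold in T1=20: gcd(9, 20) = 1; lcm(9, 20) = 9 * 20 / 1 = 180 / 1 = 180
Fold in T2=12: gcd(180, 12) = 12; lcm(180, 12) = 180 * 12 / 12 = 2160 / 12 = 180
Full cycle length = 180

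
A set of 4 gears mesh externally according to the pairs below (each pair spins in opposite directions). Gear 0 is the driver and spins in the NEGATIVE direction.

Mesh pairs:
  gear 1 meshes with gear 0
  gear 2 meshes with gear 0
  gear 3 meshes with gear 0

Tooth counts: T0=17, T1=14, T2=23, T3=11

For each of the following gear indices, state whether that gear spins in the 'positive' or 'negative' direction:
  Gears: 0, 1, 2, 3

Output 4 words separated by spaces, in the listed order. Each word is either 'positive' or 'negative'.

Answer: negative positive positive positive

Derivation:
Gear 0 (driver): negative (depth 0)
  gear 1: meshes with gear 0 -> depth 1 -> positive (opposite of gear 0)
  gear 2: meshes with gear 0 -> depth 1 -> positive (opposite of gear 0)
  gear 3: meshes with gear 0 -> depth 1 -> positive (opposite of gear 0)
Queried indices 0, 1, 2, 3 -> negative, positive, positive, positive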